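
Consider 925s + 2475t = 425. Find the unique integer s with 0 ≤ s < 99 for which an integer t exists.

62

gcd(925, 2475) = 25 (Euclid: 2475 = 2·925 + 625; 925 = 1·625 + 300; 625 = 2·300 + 25; 300 = 12·25 + 0), and 25 | 425.
Extended Euclid: 925·(-8) + 2475·(3) = 25. Scale by 17: s₀ = -136.
General solution s = s₀ + 99k; reducing mod 99 gives s = 62 (and t = -23).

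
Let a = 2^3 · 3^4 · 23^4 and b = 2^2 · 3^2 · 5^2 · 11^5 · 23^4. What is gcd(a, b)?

min exponent per shared prime: 2^2 · 3^2 · 23^4 = 10074276

10074276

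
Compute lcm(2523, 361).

gcd first: 2523 = 6·361 + 357; 361 = 1·357 + 4; 357 = 89·4 + 1; 4 = 4·1 + 0 → gcd = 1
lcm = 2523·361/gcd = 910803/1 = 910803

910803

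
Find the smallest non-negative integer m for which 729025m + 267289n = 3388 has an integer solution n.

1387

gcd(729025, 267289) = 121 (Euclid: 729025 = 2·267289 + 194447; 267289 = 1·194447 + 72842; 194447 = 2·72842 + 48763; 72842 = 1·48763 + 24079; 48763 = 2·24079 + 605; 24079 = 39·605 + 484; 605 = 1·484 + 121; 484 = 4·121 + 0), and 121 | 3388.
Extended Euclid: 729025·(444) + 267289·(-1211) = 121. Scale by 28: m₀ = 12432.
General solution m = m₀ + 2209t; reducing mod 2209 gives m = 1387 (and n = -3783).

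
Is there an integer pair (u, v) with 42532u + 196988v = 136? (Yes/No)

Yes

By Bézout, 42532u + 196988v = 136 has integer solutions iff gcd(42532, 196988) | 136.
Euclid: 196988 = 4·42532 + 26860; 42532 = 1·26860 + 15672; 26860 = 1·15672 + 11188; 15672 = 1·11188 + 4484; 11188 = 2·4484 + 2220; 4484 = 2·2220 + 44; 2220 = 50·44 + 20; 44 = 2·20 + 4; 20 = 5·4 + 0. gcd = 4; 136 mod 4 = 0. Yes.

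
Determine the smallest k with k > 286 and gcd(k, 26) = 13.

gcd(k, 26) = 13 forces 13 | k; write k = 13s. Then gcd(13s, 13·2) = 13·gcd(s, 2), so need gcd(s, 2) = 1.
13s > 286 gives s ≥ 23. The least s ≥ 23 coprime to 2 is 23, so k = 13·23 = 299.

299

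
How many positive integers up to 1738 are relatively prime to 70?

596

70 = 2·5·7. Inclusion–exclusion on these primes:
1738 − ⌊1738/2⌋ − ⌊1738/5⌋ − ⌊1738/7⌋ + ⌊1738/10⌋ + ⌊1738/14⌋ + ⌊1738/35⌋ − ⌊1738/70⌋ = 596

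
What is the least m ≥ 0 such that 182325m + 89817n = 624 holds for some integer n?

334

Euclid: 182325 = 2·89817 + 2691; 89817 = 33·2691 + 1014; 2691 = 2·1014 + 663; 1014 = 1·663 + 351; 663 = 1·351 + 312; 351 = 1·312 + 39; 312 = 8·39 + 0 → gcd = 39; 624 = 39·16.
Back-substitution yields 182325·(-267) + 89817·(542) = 39, so one solution is m = -267·16 = -4272, n = 542·16 = 8672.
Solutions in m differ by 89817/39 = 2303; the one in [0, 2303) is -4272 mod 2303 = 334.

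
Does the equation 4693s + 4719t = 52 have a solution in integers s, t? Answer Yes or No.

gcd(4693, 4719): 4719 = 1·4693 + 26; 4693 = 180·26 + 13; 26 = 2·13 + 0 → 13
13 divides 52, so a solution exists.

Yes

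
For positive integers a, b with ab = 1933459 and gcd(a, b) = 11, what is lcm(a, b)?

Since gcd(a,b)·lcm(a,b) = ab, lcm = 1933459/11 = 175769.

175769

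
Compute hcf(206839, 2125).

Euclid: 206839 = 97·2125 + 714; 2125 = 2·714 + 697; 714 = 1·697 + 17; 697 = 41·17 + 0. Last nonzero remainder: 17.

17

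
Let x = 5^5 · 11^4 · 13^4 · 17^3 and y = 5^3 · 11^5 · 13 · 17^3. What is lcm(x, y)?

max exponent per prime: 5^5 · 11^5 · 13^4 · 17^3 = 70620960633884375

70620960633884375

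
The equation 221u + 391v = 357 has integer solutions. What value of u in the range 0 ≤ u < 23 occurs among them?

gcd(221, 391) = 17 (Euclid: 391 = 1·221 + 170; 221 = 1·170 + 51; 170 = 3·51 + 17; 51 = 3·17 + 0), and 17 | 357.
Extended Euclid: 221·(-7) + 391·(4) = 17. Scale by 21: u₀ = -147.
General solution u = u₀ + 23t; reducing mod 23 gives u = 14 (and v = -7).

14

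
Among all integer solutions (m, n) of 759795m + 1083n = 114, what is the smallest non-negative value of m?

209

Reduce mod 1083: 759795m ≡ 114 (mod 1083). With g = gcd(759795, 1083) = 3 dividing 114, divide through: 253265m ≡ 38 (mod 361).
Since gcd(253265, 361) = 1, m ≡ 38·(253265)⁻¹ ≡ 209 (mod 361). Smallest non-negative: 209.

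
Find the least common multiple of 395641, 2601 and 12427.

153113067

395641 = 17² · 37²; 2601 = 3² · 17²; 12427 = 17² · 43
lcm takes max exponent of each prime: 3² · 17² · 37² · 43 = 153113067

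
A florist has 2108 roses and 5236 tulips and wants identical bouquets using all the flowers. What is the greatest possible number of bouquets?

68

2108 = 2² · 17 · 31
5236 = 2² · 7 · 11 · 17
Common: 2² · 17 = 68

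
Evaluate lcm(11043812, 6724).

18564647972

gcd first: 11043812 = 1642·6724 + 3004; 6724 = 2·3004 + 716; 3004 = 4·716 + 140; 716 = 5·140 + 16; 140 = 8·16 + 12; 16 = 1·12 + 4; 12 = 3·4 + 0 → gcd = 4
lcm = 11043812·6724/gcd = 74258591888/4 = 18564647972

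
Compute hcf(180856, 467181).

Euclid: 467181 = 2·180856 + 105469; 180856 = 1·105469 + 75387; 105469 = 1·75387 + 30082; 75387 = 2·30082 + 15223; 30082 = 1·15223 + 14859; 15223 = 1·14859 + 364; 14859 = 40·364 + 299; 364 = 1·299 + 65; 299 = 4·65 + 39; 65 = 1·39 + 26; 39 = 1·26 + 13; 26 = 2·13 + 0. Last nonzero remainder: 13.

13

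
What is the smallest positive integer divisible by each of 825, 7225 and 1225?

lcm(825, 7225) = 825·7225/gcd = 5960625/25 = 238425
lcm(238425, 1225) = 238425·1225/gcd = 292070625/25 = 11682825

11682825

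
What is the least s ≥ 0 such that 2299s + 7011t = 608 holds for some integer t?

Reduce mod 7011: 2299s ≡ 608 (mod 7011). With g = gcd(2299, 7011) = 19 dividing 608, divide through: 121s ≡ 32 (mod 369).
Since gcd(121, 369) = 1, s ≡ 32·(121)⁻¹ ≡ 107 (mod 369). Smallest non-negative: 107.

107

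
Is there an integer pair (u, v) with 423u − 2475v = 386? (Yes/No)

By Bézout, 423u − 2475v = 386 has integer solutions iff gcd(423, 2475) | 386.
Euclid: 2475 = 5·423 + 360; 423 = 1·360 + 63; 360 = 5·63 + 45; 63 = 1·45 + 18; 45 = 2·18 + 9; 18 = 2·9 + 0. gcd = 9; 386 mod 9 = 8. No.

No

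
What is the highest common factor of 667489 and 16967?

Euclid: 667489 = 39·16967 + 5776; 16967 = 2·5776 + 5415; 5776 = 1·5415 + 361; 5415 = 15·361 + 0. Last nonzero remainder: 361.

361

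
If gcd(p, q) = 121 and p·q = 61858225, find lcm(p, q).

511225

Since gcd(p,q)·lcm(p,q) = pq, lcm = 61858225/121 = 511225.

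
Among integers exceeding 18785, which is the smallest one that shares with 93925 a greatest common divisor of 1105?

19890

93925 = 1105·85. Any k with gcd(k, 93925) = 1105 is a multiple of 1105, say 1105s, with s coprime to 85.
Need s > 18785/1105, so s ≥ 18. First s ≥ 18 with gcd(s, 85) = 1 is s = 18. Thus k = 1105·18 = 19890.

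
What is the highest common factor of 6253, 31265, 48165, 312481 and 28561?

gcd(6253, 31265): 31265 = 5·6253 + 0 → 6253
gcd(6253, 48165): 48165 = 7·6253 + 4394; 6253 = 1·4394 + 1859; 4394 = 2·1859 + 676; 1859 = 2·676 + 507; 676 = 1·507 + 169; 507 = 3·169 + 0 → 169
gcd(169, 312481): 312481 = 1849·169 + 0 → 169
gcd(169, 28561): 28561 = 169·169 + 0 → 169

169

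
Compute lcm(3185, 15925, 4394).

3185 = 5 · 7² · 13; 15925 = 5² · 7² · 13; 4394 = 2 · 13³
lcm takes max exponent of each prime: 2 · 5² · 7² · 13³ = 5382650

5382650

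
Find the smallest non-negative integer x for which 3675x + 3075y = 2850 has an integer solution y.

15

Euclid: 3675 = 1·3075 + 600; 3075 = 5·600 + 75; 600 = 8·75 + 0 → gcd = 75; 2850 = 75·38.
Back-substitution yields 3675·(-5) + 3075·(6) = 75, so one solution is x = -5·38 = -190, y = 6·38 = 228.
Solutions in x differ by 3075/75 = 41; the one in [0, 41) is -190 mod 41 = 15.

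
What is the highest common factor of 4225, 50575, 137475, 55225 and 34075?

gcd(4225, 50575): 50575 = 11·4225 + 4100; 4225 = 1·4100 + 125; 4100 = 32·125 + 100; 125 = 1·100 + 25; 100 = 4·25 + 0 → 25
gcd(25, 137475): 137475 = 5499·25 + 0 → 25
gcd(25, 55225): 55225 = 2209·25 + 0 → 25
gcd(25, 34075): 34075 = 1363·25 + 0 → 25

25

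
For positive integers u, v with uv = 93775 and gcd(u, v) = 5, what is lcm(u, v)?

18755

gcd·lcm = product, so lcm = 93775/5 = 18755.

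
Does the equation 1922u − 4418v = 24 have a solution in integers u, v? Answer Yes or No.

By Bézout, 1922u − 4418v = 24 has integer solutions iff gcd(1922, 4418) | 24.
Euclid: 4418 = 2·1922 + 574; 1922 = 3·574 + 200; 574 = 2·200 + 174; 200 = 1·174 + 26; 174 = 6·26 + 18; 26 = 1·18 + 8; 18 = 2·8 + 2; 8 = 4·2 + 0. gcd = 2; 24 mod 2 = 0. Yes.

Yes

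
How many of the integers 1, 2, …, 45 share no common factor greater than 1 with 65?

33

65 = 5·13. Inclusion–exclusion on these primes:
45 − ⌊45/5⌋ − ⌊45/13⌋ + ⌊45/65⌋ = 33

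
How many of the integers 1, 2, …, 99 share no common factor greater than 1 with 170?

170 = 2·5·17. Inclusion–exclusion on these primes:
99 − ⌊99/2⌋ − ⌊99/5⌋ − ⌊99/17⌋ + ⌊99/10⌋ + ⌊99/34⌋ + ⌊99/85⌋ − ⌊99/170⌋ = 38

38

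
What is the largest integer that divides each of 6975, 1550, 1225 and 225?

gcd(6975, 1550): 6975 = 4·1550 + 775; 1550 = 2·775 + 0 → 775
gcd(775, 1225): 1225 = 1·775 + 450; 775 = 1·450 + 325; 450 = 1·325 + 125; 325 = 2·125 + 75; 125 = 1·75 + 50; 75 = 1·50 + 25; 50 = 2·25 + 0 → 25
gcd(25, 225): 225 = 9·25 + 0 → 25

25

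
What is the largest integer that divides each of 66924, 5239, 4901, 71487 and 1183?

gcd(66924, 5239): 66924 = 12·5239 + 4056; 5239 = 1·4056 + 1183; 4056 = 3·1183 + 507; 1183 = 2·507 + 169; 507 = 3·169 + 0 → 169
gcd(169, 4901): 4901 = 29·169 + 0 → 169
gcd(169, 71487): 71487 = 423·169 + 0 → 169
gcd(169, 1183): 1183 = 7·169 + 0 → 169

169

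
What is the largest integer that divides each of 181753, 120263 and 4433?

143

gcd(181753, 120263): 181753 = 1·120263 + 61490; 120263 = 1·61490 + 58773; 61490 = 1·58773 + 2717; 58773 = 21·2717 + 1716; 2717 = 1·1716 + 1001; 1716 = 1·1001 + 715; 1001 = 1·715 + 286; 715 = 2·286 + 143; 286 = 2·143 + 0 → 143
gcd(143, 4433): 4433 = 31·143 + 0 → 143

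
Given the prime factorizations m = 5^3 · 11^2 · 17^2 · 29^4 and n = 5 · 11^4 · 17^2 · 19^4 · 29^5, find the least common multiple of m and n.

max exponent per prime: 5^3 · 11^4 · 17^2 · 19^4 · 29^5 = 1413783763415532177625

1413783763415532177625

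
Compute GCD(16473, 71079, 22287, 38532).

gcd(16473, 71079): 71079 = 4·16473 + 5187; 16473 = 3·5187 + 912; 5187 = 5·912 + 627; 912 = 1·627 + 285; 627 = 2·285 + 57; 285 = 5·57 + 0 → 57
gcd(57, 22287): 22287 = 391·57 + 0 → 57
gcd(57, 38532): 38532 = 676·57 + 0 → 57

57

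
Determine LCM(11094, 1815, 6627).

14826520830

lcm(11094, 1815) = 11094·1815/gcd = 20135610/3 = 6711870
lcm(6711870, 6627) = 6711870·6627/gcd = 44479562490/3 = 14826520830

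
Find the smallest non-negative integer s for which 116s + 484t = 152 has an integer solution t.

Euclid: 484 = 4·116 + 20; 116 = 5·20 + 16; 20 = 1·16 + 4; 16 = 4·4 + 0 → gcd = 4; 152 = 4·38.
Back-substitution yields 116·(-25) + 484·(6) = 4, so one solution is s = -25·38 = -950, t = 6·38 = 228.
Solutions in s differ by 484/4 = 121; the one in [0, 121) is -950 mod 121 = 18.

18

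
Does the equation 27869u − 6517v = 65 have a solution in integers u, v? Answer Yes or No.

Yes

gcd(27869, 6517): 27869 = 4·6517 + 1801; 6517 = 3·1801 + 1114; 1801 = 1·1114 + 687; 1114 = 1·687 + 427; 687 = 1·427 + 260; 427 = 1·260 + 167; 260 = 1·167 + 93; 167 = 1·93 + 74; 93 = 1·74 + 19; 74 = 3·19 + 17; 19 = 1·17 + 2; 17 = 8·2 + 1; 2 = 2·1 + 0 → 1
1 divides 65, so a solution exists.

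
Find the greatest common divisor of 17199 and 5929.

Euclid: 17199 = 2·5929 + 5341; 5929 = 1·5341 + 588; 5341 = 9·588 + 49; 588 = 12·49 + 0. Last nonzero remainder: 49.

49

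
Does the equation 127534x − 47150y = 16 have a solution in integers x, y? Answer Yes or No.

Yes

By Bézout, 127534x − 47150y = 16 has integer solutions iff gcd(127534, 47150) | 16.
Euclid: 127534 = 2·47150 + 33234; 47150 = 1·33234 + 13916; 33234 = 2·13916 + 5402; 13916 = 2·5402 + 3112; 5402 = 1·3112 + 2290; 3112 = 1·2290 + 822; 2290 = 2·822 + 646; 822 = 1·646 + 176; 646 = 3·176 + 118; 176 = 1·118 + 58; 118 = 2·58 + 2; 58 = 29·2 + 0. gcd = 2; 16 mod 2 = 0. Yes.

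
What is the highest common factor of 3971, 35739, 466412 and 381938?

3971 = 11 · 19²; 35739 = 3² · 11 · 19²; 466412 = 2² · 17 · 19³; 381938 = 2 · 19² · 23²
gcd takes min exponent of each prime: 19² = 361

361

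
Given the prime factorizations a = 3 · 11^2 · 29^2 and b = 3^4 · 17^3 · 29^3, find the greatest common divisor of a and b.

min exponent per shared prime: 3 · 29^2 = 2523

2523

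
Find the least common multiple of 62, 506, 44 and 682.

62 = 2 · 31; 506 = 2 · 11 · 23; 44 = 2² · 11; 682 = 2 · 11 · 31
lcm takes max exponent of each prime: 2² · 11 · 23 · 31 = 31372

31372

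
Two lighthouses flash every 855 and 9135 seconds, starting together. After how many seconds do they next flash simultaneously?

855 = 3² · 5 · 19; 9135 = 3² · 5 · 7 · 29
max exponents: 3² · 5 · 7 · 19 · 29 = 173565

173565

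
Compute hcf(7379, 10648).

1

7379 = 47 · 157
10648 = 2³ · 11³
Common: 1 = 1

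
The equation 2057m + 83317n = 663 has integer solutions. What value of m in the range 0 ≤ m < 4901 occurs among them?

Euclid: 83317 = 40·2057 + 1037; 2057 = 1·1037 + 1020; 1037 = 1·1020 + 17; 1020 = 60·17 + 0 → gcd = 17; 663 = 17·39.
Back-substitution yields 2057·(-81) + 83317·(2) = 17, so one solution is m = -81·39 = -3159, n = 2·39 = 78.
Solutions in m differ by 83317/17 = 4901; the one in [0, 4901) is -3159 mod 4901 = 1742.

1742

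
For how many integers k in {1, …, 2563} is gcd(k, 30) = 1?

684

Prime factors of 30: 2, 3, 5. Count integers ≤ 2563 divisible by none of them.
By inclusion–exclusion: 2563 − ⌊2563/2⌋ − ⌊2563/3⌋ − ⌊2563/5⌋ + ⌊2563/6⌋ + ⌊2563/10⌋ + ⌊2563/15⌋ − ⌊2563/30⌋ = 684.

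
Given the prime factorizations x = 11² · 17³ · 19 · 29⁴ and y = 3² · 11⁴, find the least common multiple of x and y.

8699726643677883

max exponent per prime: 3² · 11⁴ · 17³ · 19 · 29⁴ = 8699726643677883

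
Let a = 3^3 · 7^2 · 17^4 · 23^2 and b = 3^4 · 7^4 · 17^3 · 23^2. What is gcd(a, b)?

min exponent per shared prime: 3^3 · 7^2 · 17^3 · 23^2 = 3438446571

3438446571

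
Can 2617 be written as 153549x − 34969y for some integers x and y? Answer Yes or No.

gcd(153549, 34969): 153549 = 4·34969 + 13673; 34969 = 2·13673 + 7623; 13673 = 1·7623 + 6050; 7623 = 1·6050 + 1573; 6050 = 3·1573 + 1331; 1573 = 1·1331 + 242; 1331 = 5·242 + 121; 242 = 2·121 + 0 → 121
121 does not divide 2617, so a solution does not exist.

No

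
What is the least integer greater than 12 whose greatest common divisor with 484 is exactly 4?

gcd(m, 484) = 4 forces 4 | m; write m = 4s. Then gcd(4s, 4·121) = 4·gcd(s, 121), so need gcd(s, 121) = 1.
4s > 12 gives s ≥ 4. The least s ≥ 4 coprime to 121 is 4, so m = 4·4 = 16.

16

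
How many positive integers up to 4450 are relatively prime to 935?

935 = 5·11·17. Inclusion–exclusion on these primes:
4450 − ⌊4450/5⌋ − ⌊4450/11⌋ − ⌊4450/17⌋ + ⌊4450/55⌋ + ⌊4450/85⌋ + ⌊4450/187⌋ − ⌊4450/935⌋ = 3046

3046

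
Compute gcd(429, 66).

33

Euclid: 429 = 6·66 + 33; 66 = 2·33 + 0. Last nonzero remainder: 33.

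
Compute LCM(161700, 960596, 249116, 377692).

47341076682900

161700 = 2² · 3 · 5² · 7² · 11; 960596 = 2² · 7² · 13² · 29; 249116 = 2² · 7² · 31 · 41; 377692 = 2² · 7² · 41 · 47
lcm takes max exponent of each prime: 2² · 3 · 5² · 7² · 11 · 13² · 29 · 31 · 41 · 47 = 47341076682900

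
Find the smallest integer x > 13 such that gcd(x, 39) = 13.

gcd(x, 39) = 13 forces 13 | x; write x = 13s. Then gcd(13s, 13·3) = 13·gcd(s, 3), so need gcd(s, 3) = 1.
13s > 13 gives s ≥ 2. The least s ≥ 2 coprime to 3 is 2, so x = 13·2 = 26.

26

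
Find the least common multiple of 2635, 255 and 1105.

2635 = 5 · 17 · 31; 255 = 3 · 5 · 17; 1105 = 5 · 13 · 17
lcm takes max exponent of each prime: 3 · 5 · 13 · 17 · 31 = 102765

102765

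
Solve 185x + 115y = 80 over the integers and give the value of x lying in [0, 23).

11

Reduce mod 115: 185x ≡ 80 (mod 115). With g = gcd(185, 115) = 5 dividing 80, divide through: 37x ≡ 16 (mod 23).
Since gcd(37, 23) = 1, x ≡ 16·(37)⁻¹ ≡ 11 (mod 23). Smallest non-negative: 11.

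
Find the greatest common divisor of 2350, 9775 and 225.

25

gcd(2350, 9775): 9775 = 4·2350 + 375; 2350 = 6·375 + 100; 375 = 3·100 + 75; 100 = 1·75 + 25; 75 = 3·25 + 0 → 25
gcd(25, 225): 225 = 9·25 + 0 → 25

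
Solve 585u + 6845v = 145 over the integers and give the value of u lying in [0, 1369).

714

Reduce mod 6845: 585u ≡ 145 (mod 6845). With g = gcd(585, 6845) = 5 dividing 145, divide through: 117u ≡ 29 (mod 1369).
Since gcd(117, 1369) = 1, u ≡ 29·(117)⁻¹ ≡ 714 (mod 1369). Smallest non-negative: 714.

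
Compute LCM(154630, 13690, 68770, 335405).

lcm(154630, 13690) = 154630·13690/gcd = 2116884700/10 = 211688470
lcm(211688470, 68770) = 211688470·68770/gcd = 14557816081900/10 = 1455781608190
lcm(1455781608190, 335405) = 1455781608190·335405/gcd = 488276430294966950/47915 = 10190471257330

10190471257330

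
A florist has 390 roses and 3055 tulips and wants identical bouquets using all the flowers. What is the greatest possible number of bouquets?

Euclid: 3055 = 7·390 + 325; 390 = 1·325 + 65; 325 = 5·65 + 0. Last nonzero remainder: 65.

65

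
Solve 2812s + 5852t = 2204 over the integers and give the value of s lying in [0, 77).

Euclid: 5852 = 2·2812 + 228; 2812 = 12·228 + 76; 228 = 3·76 + 0 → gcd = 76; 2204 = 76·29.
Back-substitution yields 2812·(25) + 5852·(-12) = 76, so one solution is s = 25·29 = 725, t = -12·29 = -348.
Solutions in s differ by 5852/76 = 77; the one in [0, 77) is 725 mod 77 = 32.

32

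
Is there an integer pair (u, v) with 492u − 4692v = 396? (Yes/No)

Yes

gcd(492, 4692): 4692 = 9·492 + 264; 492 = 1·264 + 228; 264 = 1·228 + 36; 228 = 6·36 + 12; 36 = 3·12 + 0 → 12
12 divides 396, so a solution exists.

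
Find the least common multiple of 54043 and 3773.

18536749

gcd first: 54043 = 14·3773 + 1221; 3773 = 3·1221 + 110; 1221 = 11·110 + 11; 110 = 10·11 + 0 → gcd = 11
lcm = 54043·3773/gcd = 203904239/11 = 18536749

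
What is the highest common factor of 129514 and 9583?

Euclid: 129514 = 13·9583 + 4935; 9583 = 1·4935 + 4648; 4935 = 1·4648 + 287; 4648 = 16·287 + 56; 287 = 5·56 + 7; 56 = 8·7 + 0. Last nonzero remainder: 7.

7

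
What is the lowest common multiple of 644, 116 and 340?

644 = 2² · 7 · 23; 116 = 2² · 29; 340 = 2² · 5 · 17
lcm takes max exponent of each prime: 2² · 5 · 7 · 17 · 23 · 29 = 1587460

1587460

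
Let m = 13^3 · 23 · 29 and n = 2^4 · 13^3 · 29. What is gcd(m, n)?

min exponent per shared prime: 13^3 · 29 = 63713

63713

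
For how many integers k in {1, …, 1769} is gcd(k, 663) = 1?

1025

Prime factors of 663: 3, 13, 17. Count integers ≤ 1769 divisible by none of them.
By inclusion–exclusion: 1769 − ⌊1769/3⌋ − ⌊1769/13⌋ − ⌊1769/17⌋ + ⌊1769/39⌋ + ⌊1769/51⌋ + ⌊1769/221⌋ − ⌊1769/663⌋ = 1025.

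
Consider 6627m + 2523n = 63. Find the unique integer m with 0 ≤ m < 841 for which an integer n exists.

474

gcd(6627, 2523) = 3 (Euclid: 6627 = 2·2523 + 1581; 2523 = 1·1581 + 942; 1581 = 1·942 + 639; 942 = 1·639 + 303; 639 = 2·303 + 33; 303 = 9·33 + 6; 33 = 5·6 + 3; 6 = 2·3 + 0), and 3 | 63.
Extended Euclid: 6627·(383) + 2523·(-1006) = 3. Scale by 21: m₀ = 8043.
General solution m = m₀ + 841t; reducing mod 841 gives m = 474 (and n = -1245).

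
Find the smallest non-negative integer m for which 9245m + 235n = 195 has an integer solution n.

Reduce mod 235: 9245m ≡ 195 (mod 235). With g = gcd(9245, 235) = 5 dividing 195, divide through: 1849m ≡ 39 (mod 47).
Since gcd(1849, 47) = 1, m ≡ 39·(1849)⁻¹ ≡ 23 (mod 47). Smallest non-negative: 23.

23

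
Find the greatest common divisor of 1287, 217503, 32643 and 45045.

117

gcd(1287, 217503): 217503 = 169·1287 + 0 → 1287
gcd(1287, 32643): 32643 = 25·1287 + 468; 1287 = 2·468 + 351; 468 = 1·351 + 117; 351 = 3·117 + 0 → 117
gcd(117, 45045): 45045 = 385·117 + 0 → 117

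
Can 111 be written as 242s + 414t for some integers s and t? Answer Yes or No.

By Bézout, 242s + 414t = 111 has integer solutions iff gcd(242, 414) | 111.
Euclid: 414 = 1·242 + 172; 242 = 1·172 + 70; 172 = 2·70 + 32; 70 = 2·32 + 6; 32 = 5·6 + 2; 6 = 3·2 + 0. gcd = 2; 111 mod 2 = 1. No.

No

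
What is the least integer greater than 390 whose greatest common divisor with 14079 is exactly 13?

gcd(x, 14079) = 13 forces 13 | x; write x = 13s. Then gcd(13s, 13·1083) = 13·gcd(s, 1083), so need gcd(s, 1083) = 1.
13s > 390 gives s ≥ 31. The least s ≥ 31 coprime to 1083 is 31, so x = 13·31 = 403.

403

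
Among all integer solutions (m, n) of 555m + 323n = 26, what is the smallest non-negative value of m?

Euclid: 555 = 1·323 + 232; 323 = 1·232 + 91; 232 = 2·91 + 50; 91 = 1·50 + 41; 50 = 1·41 + 9; 41 = 4·9 + 5; 9 = 1·5 + 4; 5 = 1·4 + 1; 4 = 4·1 + 0 → gcd = 1; 26 = 1·26.
Back-substitution yields 555·(-71) + 323·(122) = 1, so one solution is m = -71·26 = -1846, n = 122·26 = 3172.
Solutions in m differ by 323/1 = 323; the one in [0, 323) is -1846 mod 323 = 92.

92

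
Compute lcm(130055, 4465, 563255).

36241516465

130055 = 5 · 19 · 37²; 4465 = 5 · 19 · 47; 563255 = 5 · 7² · 11² · 19
lcm takes max exponent of each prime: 5 · 7² · 11² · 19 · 37² · 47 = 36241516465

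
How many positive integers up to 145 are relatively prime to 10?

58

10 = 2·5. Inclusion–exclusion on these primes:
145 − ⌊145/2⌋ − ⌊145/5⌋ + ⌊145/10⌋ = 58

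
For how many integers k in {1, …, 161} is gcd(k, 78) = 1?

50

Prime factors of 78: 2, 3, 13. Count integers ≤ 161 divisible by none of them.
By inclusion–exclusion: 161 − ⌊161/2⌋ − ⌊161/3⌋ − ⌊161/13⌋ + ⌊161/6⌋ + ⌊161/26⌋ + ⌊161/39⌋ − ⌊161/78⌋ = 50.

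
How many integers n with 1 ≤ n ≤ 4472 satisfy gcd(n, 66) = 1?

Prime factors of 66: 2, 3, 11. Count integers ≤ 4472 divisible by none of them.
By inclusion–exclusion: 4472 − ⌊4472/2⌋ − ⌊4472/3⌋ − ⌊4472/11⌋ + ⌊4472/6⌋ + ⌊4472/22⌋ + ⌊4472/33⌋ − ⌊4472/66⌋ = 1356.

1356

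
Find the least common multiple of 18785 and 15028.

75140

gcd first: 18785 = 1·15028 + 3757; 15028 = 4·3757 + 0 → gcd = 3757
lcm = 18785·15028/gcd = 282300980/3757 = 75140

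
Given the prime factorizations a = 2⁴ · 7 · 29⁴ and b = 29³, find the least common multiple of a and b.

max exponent per prime: 2⁴ · 7 · 29⁴ = 79215472

79215472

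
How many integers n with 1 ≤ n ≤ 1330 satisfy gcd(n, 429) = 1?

745

Prime factors of 429: 3, 11, 13. Count integers ≤ 1330 divisible by none of them.
By inclusion–exclusion: 1330 − ⌊1330/3⌋ − ⌊1330/11⌋ − ⌊1330/13⌋ + ⌊1330/33⌋ + ⌊1330/39⌋ + ⌊1330/143⌋ − ⌊1330/429⌋ = 745.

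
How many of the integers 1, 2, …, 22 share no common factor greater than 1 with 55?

16

Prime factors of 55: 5, 11. Count integers ≤ 22 divisible by none of them.
By inclusion–exclusion: 22 − ⌊22/5⌋ − ⌊22/11⌋ + ⌊22/55⌋ = 16.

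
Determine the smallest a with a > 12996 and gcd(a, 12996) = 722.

13718

12996 = 722·18. Any a with gcd(a, 12996) = 722 is a multiple of 722, say 722s, with s coprime to 18.
Need s > 12996/722, so s ≥ 19. First s ≥ 19 with gcd(s, 18) = 1 is s = 19. Thus a = 722·19 = 13718.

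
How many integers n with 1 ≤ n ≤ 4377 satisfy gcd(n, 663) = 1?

2535

663 = 3·13·17. Inclusion–exclusion on these primes:
4377 − ⌊4377/3⌋ − ⌊4377/13⌋ − ⌊4377/17⌋ + ⌊4377/39⌋ + ⌊4377/51⌋ + ⌊4377/221⌋ − ⌊4377/663⌋ = 2535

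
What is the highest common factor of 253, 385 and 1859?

11

gcd(253, 385): 385 = 1·253 + 132; 253 = 1·132 + 121; 132 = 1·121 + 11; 121 = 11·11 + 0 → 11
gcd(11, 1859): 1859 = 169·11 + 0 → 11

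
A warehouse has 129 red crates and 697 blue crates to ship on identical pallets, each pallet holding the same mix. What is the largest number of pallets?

1

Euclid: 697 = 5·129 + 52; 129 = 2·52 + 25; 52 = 2·25 + 2; 25 = 12·2 + 1; 2 = 2·1 + 0. Last nonzero remainder: 1.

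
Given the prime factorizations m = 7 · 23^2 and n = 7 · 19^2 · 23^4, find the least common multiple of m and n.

707158207

max exponent per prime: 7 · 19^2 · 23^4 = 707158207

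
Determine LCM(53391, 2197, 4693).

3257331519

lcm(53391, 2197) = 53391·2197/gcd = 117300027/13 = 9023079
lcm(9023079, 4693) = 9023079·4693/gcd = 42345309747/13 = 3257331519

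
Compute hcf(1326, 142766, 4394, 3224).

26

1326 = 2 · 3 · 13 · 17; 142766 = 2 · 13 · 17² · 19; 4394 = 2 · 13³; 3224 = 2³ · 13 · 31
gcd takes min exponent of each prime: 2 · 13 = 26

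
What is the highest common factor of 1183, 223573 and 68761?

gcd(1183, 223573): 223573 = 188·1183 + 1169; 1183 = 1·1169 + 14; 1169 = 83·14 + 7; 14 = 2·7 + 0 → 7
gcd(7, 68761): 68761 = 9823·7 + 0 → 7

7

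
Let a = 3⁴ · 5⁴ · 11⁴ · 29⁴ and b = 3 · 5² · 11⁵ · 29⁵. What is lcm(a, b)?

167231641040949375

max exponent per prime: 3⁴ · 5⁴ · 11⁵ · 29⁵ = 167231641040949375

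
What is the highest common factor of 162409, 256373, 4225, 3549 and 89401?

169

gcd(162409, 256373): 256373 = 1·162409 + 93964; 162409 = 1·93964 + 68445; 93964 = 1·68445 + 25519; 68445 = 2·25519 + 17407; 25519 = 1·17407 + 8112; 17407 = 2·8112 + 1183; 8112 = 6·1183 + 1014; 1183 = 1·1014 + 169; 1014 = 6·169 + 0 → 169
gcd(169, 4225): 4225 = 25·169 + 0 → 169
gcd(169, 3549): 3549 = 21·169 + 0 → 169
gcd(169, 89401): 89401 = 529·169 + 0 → 169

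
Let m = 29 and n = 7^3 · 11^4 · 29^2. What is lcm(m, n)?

4223386783

max exponent per prime: 7^3 · 11^4 · 29^2 = 4223386783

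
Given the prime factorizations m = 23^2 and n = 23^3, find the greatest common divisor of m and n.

min exponent per shared prime: 23^2 = 529

529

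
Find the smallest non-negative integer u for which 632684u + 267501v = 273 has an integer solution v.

4461

gcd(632684, 267501) = 13 (Euclid: 632684 = 2·267501 + 97682; 267501 = 2·97682 + 72137; 97682 = 1·72137 + 25545; 72137 = 2·25545 + 21047; 25545 = 1·21047 + 4498; 21047 = 4·4498 + 3055; 4498 = 1·3055 + 1443; 3055 = 2·1443 + 169; 1443 = 8·169 + 91; 169 = 1·91 + 78; 91 = 1·78 + 13; 78 = 6·13 + 0), and 13 | 273.
Extended Euclid: 632684·(3152) + 267501·(-7455) = 13. Scale by 21: u₀ = 66192.
General solution u = u₀ + 20577t; reducing mod 20577 gives u = 4461 (and v = -10551).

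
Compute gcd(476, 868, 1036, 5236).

28

476 = 2² · 7 · 17; 868 = 2² · 7 · 31; 1036 = 2² · 7 · 37; 5236 = 2² · 7 · 11 · 17
gcd takes min exponent of each prime: 2² · 7 = 28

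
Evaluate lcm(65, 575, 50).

14950

65 = 5 · 13; 575 = 5² · 23; 50 = 2 · 5²
lcm takes max exponent of each prime: 2 · 5² · 13 · 23 = 14950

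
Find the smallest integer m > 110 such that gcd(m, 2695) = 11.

121

2695 = 11·245. Any m with gcd(m, 2695) = 11 is a multiple of 11, say 11s, with s coprime to 245.
Need s > 110/11, so s ≥ 11. First s ≥ 11 with gcd(s, 245) = 1 is s = 11. Thus m = 11·11 = 121.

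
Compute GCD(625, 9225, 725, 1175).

25

gcd(625, 9225): 9225 = 14·625 + 475; 625 = 1·475 + 150; 475 = 3·150 + 25; 150 = 6·25 + 0 → 25
gcd(25, 725): 725 = 29·25 + 0 → 25
gcd(25, 1175): 1175 = 47·25 + 0 → 25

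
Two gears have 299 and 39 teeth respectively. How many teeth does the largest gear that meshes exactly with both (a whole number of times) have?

Euclid: 299 = 7·39 + 26; 39 = 1·26 + 13; 26 = 2·13 + 0. Last nonzero remainder: 13.

13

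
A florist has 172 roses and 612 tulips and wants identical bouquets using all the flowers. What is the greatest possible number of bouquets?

4

Euclid: 612 = 3·172 + 96; 172 = 1·96 + 76; 96 = 1·76 + 20; 76 = 3·20 + 16; 20 = 1·16 + 4; 16 = 4·4 + 0. Last nonzero remainder: 4.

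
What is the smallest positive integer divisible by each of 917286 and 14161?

44947014

gcd first: 917286 = 64·14161 + 10982; 14161 = 1·10982 + 3179; 10982 = 3·3179 + 1445; 3179 = 2·1445 + 289; 1445 = 5·289 + 0 → gcd = 289
lcm = 917286·14161/gcd = 12989687046/289 = 44947014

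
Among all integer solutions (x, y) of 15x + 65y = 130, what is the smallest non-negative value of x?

0

Euclid: 65 = 4·15 + 5; 15 = 3·5 + 0 → gcd = 5; 130 = 5·26.
Back-substitution yields 15·(-4) + 65·(1) = 5, so one solution is x = -4·26 = -104, y = 1·26 = 26.
Solutions in x differ by 65/5 = 13; the one in [0, 13) is -104 mod 13 = 0.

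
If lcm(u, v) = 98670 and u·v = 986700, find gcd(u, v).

10

gcd·lcm = product, so gcd = 986700/98670 = 10.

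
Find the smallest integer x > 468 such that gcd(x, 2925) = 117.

702

Multiples of 117 above 468: 117·5, 117·6, … . Need the cofactor coprime to 2925/117 = 25.
Checking s = 5, 6, … the first with gcd(s, 25) = 1 is s = 6, giving 702.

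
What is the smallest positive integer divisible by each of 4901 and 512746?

14869634

gcd first: 512746 = 104·4901 + 3042; 4901 = 1·3042 + 1859; 3042 = 1·1859 + 1183; 1859 = 1·1183 + 676; 1183 = 1·676 + 507; 676 = 1·507 + 169; 507 = 3·169 + 0 → gcd = 169
lcm = 4901·512746/gcd = 2512968146/169 = 14869634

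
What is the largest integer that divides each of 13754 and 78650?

26

13754 = 2 · 13 · 23²
78650 = 2 · 5² · 11² · 13
Common: 2 · 13 = 26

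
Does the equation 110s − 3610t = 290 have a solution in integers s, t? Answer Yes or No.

By Bézout, 110s − 3610t = 290 has integer solutions iff gcd(110, 3610) | 290.
Euclid: 3610 = 32·110 + 90; 110 = 1·90 + 20; 90 = 4·20 + 10; 20 = 2·10 + 0. gcd = 10; 290 mod 10 = 0. Yes.

Yes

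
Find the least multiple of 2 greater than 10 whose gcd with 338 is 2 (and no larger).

gcd(a, 338) = 2 forces 2 | a; write a = 2s. Then gcd(2s, 2·169) = 2·gcd(s, 169), so need gcd(s, 169) = 1.
2s > 10 gives s ≥ 6. The least s ≥ 6 coprime to 169 is 6, so a = 2·6 = 12.

12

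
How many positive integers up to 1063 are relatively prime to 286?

447

286 = 2·11·13. Inclusion–exclusion on these primes:
1063 − ⌊1063/2⌋ − ⌊1063/11⌋ − ⌊1063/13⌋ + ⌊1063/22⌋ + ⌊1063/26⌋ + ⌊1063/143⌋ − ⌊1063/286⌋ = 447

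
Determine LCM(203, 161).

gcd first: 203 = 1·161 + 42; 161 = 3·42 + 35; 42 = 1·35 + 7; 35 = 5·7 + 0 → gcd = 7
lcm = 203·161/gcd = 32683/7 = 4669

4669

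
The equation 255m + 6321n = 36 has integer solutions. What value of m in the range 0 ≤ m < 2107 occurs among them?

719

gcd(255, 6321) = 3 (Euclid: 6321 = 24·255 + 201; 255 = 1·201 + 54; 201 = 3·54 + 39; 54 = 1·39 + 15; 39 = 2·15 + 9; 15 = 1·9 + 6; 9 = 1·6 + 3; 6 = 2·3 + 0), and 3 | 36.
Extended Euclid: 255·(-818) + 6321·(33) = 3. Scale by 12: m₀ = -9816.
General solution m = m₀ + 2107t; reducing mod 2107 gives m = 719 (and n = -29).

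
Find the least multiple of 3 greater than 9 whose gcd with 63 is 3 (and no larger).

Multiples of 3 above 9: 3·4, 3·5, … . Need the cofactor coprime to 63/3 = 21.
Checking s = 4, 5, … the first with gcd(s, 21) = 1 is s = 4, giving 12.

12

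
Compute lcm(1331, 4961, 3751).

1691701

1331 = 11³; 4961 = 11² · 41; 3751 = 11² · 31
lcm takes max exponent of each prime: 11³ · 31 · 41 = 1691701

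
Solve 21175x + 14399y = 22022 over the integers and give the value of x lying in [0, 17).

16

Reduce mod 14399: 21175x ≡ 22022 (mod 14399). With g = gcd(21175, 14399) = 847 dividing 22022, divide through: 25x ≡ 26 (mod 17).
Since gcd(25, 17) = 1, x ≡ 26·(25)⁻¹ ≡ 16 (mod 17). Smallest non-negative: 16.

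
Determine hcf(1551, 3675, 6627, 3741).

3

gcd(1551, 3675): 3675 = 2·1551 + 573; 1551 = 2·573 + 405; 573 = 1·405 + 168; 405 = 2·168 + 69; 168 = 2·69 + 30; 69 = 2·30 + 9; 30 = 3·9 + 3; 9 = 3·3 + 0 → 3
gcd(3, 6627): 6627 = 2209·3 + 0 → 3
gcd(3, 3741): 3741 = 1247·3 + 0 → 3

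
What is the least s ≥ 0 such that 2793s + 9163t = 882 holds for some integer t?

20

Reduce mod 9163: 2793s ≡ 882 (mod 9163). With g = gcd(2793, 9163) = 49 dividing 882, divide through: 57s ≡ 18 (mod 187).
Since gcd(57, 187) = 1, s ≡ 18·(57)⁻¹ ≡ 20 (mod 187). Smallest non-negative: 20.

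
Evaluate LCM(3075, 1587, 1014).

lcm(3075, 1587) = 3075·1587/gcd = 4880025/3 = 1626675
lcm(1626675, 1014) = 1626675·1014/gcd = 1649448450/3 = 549816150

549816150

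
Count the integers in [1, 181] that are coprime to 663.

105

663 = 3·13·17. Inclusion–exclusion on these primes:
181 − ⌊181/3⌋ − ⌊181/13⌋ − ⌊181/17⌋ + ⌊181/39⌋ + ⌊181/51⌋ + ⌊181/221⌋ − ⌊181/663⌋ = 105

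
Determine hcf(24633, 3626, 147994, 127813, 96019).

7

gcd(24633, 3626): 24633 = 6·3626 + 2877; 3626 = 1·2877 + 749; 2877 = 3·749 + 630; 749 = 1·630 + 119; 630 = 5·119 + 35; 119 = 3·35 + 14; 35 = 2·14 + 7; 14 = 2·7 + 0 → 7
gcd(7, 147994): 147994 = 21142·7 + 0 → 7
gcd(7, 127813): 127813 = 18259·7 + 0 → 7
gcd(7, 96019): 96019 = 13717·7 + 0 → 7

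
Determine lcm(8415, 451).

345015

8415 = 3² · 5 · 11 · 17; 451 = 11 · 41
max exponents: 3² · 5 · 11 · 17 · 41 = 345015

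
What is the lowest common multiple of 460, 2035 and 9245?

346169780

lcm(460, 2035) = 460·2035/gcd = 936100/5 = 187220
lcm(187220, 9245) = 187220·9245/gcd = 1730848900/5 = 346169780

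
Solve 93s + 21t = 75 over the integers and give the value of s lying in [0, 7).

Reduce mod 21: 93s ≡ 75 (mod 21). With g = gcd(93, 21) = 3 dividing 75, divide through: 31s ≡ 25 (mod 7).
Since gcd(31, 7) = 1, s ≡ 25·(31)⁻¹ ≡ 6 (mod 7). Smallest non-negative: 6.

6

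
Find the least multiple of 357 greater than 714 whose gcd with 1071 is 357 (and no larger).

1428

gcd(t, 1071) = 357 forces 357 | t; write t = 357s. Then gcd(357s, 357·3) = 357·gcd(s, 3), so need gcd(s, 3) = 1.
357s > 714 gives s ≥ 3. The least s ≥ 3 coprime to 3 is 4, so t = 357·4 = 1428.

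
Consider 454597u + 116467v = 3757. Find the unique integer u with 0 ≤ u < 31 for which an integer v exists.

Euclid: 454597 = 3·116467 + 105196; 116467 = 1·105196 + 11271; 105196 = 9·11271 + 3757; 11271 = 3·3757 + 0 → gcd = 3757; 3757 = 3757·1.
Back-substitution yields 454597·(10) + 116467·(-39) = 3757, so one solution is u = 10·1 = 10, v = -39·1 = -39.
Solutions in u differ by 116467/3757 = 31; the one in [0, 31) is 10 mod 31 = 10.

10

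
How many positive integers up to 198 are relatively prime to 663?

663 = 3·13·17. Inclusion–exclusion on these primes:
198 − ⌊198/3⌋ − ⌊198/13⌋ − ⌊198/17⌋ + ⌊198/39⌋ + ⌊198/51⌋ + ⌊198/221⌋ − ⌊198/663⌋ = 114

114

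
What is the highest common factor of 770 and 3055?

5

770 = 2 · 5 · 7 · 11
3055 = 5 · 13 · 47
Common: 5 = 5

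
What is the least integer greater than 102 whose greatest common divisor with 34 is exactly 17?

119

gcd(k, 34) = 17 forces 17 | k; write k = 17s. Then gcd(17s, 17·2) = 17·gcd(s, 2), so need gcd(s, 2) = 1.
17s > 102 gives s ≥ 7. The least s ≥ 7 coprime to 2 is 7, so k = 17·7 = 119.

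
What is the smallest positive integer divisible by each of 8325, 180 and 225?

8325 = 3² · 5² · 37; 180 = 2² · 3² · 5; 225 = 3² · 5²
lcm takes max exponent of each prime: 2² · 3² · 5² · 37 = 33300

33300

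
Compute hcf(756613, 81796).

20449

Euclid: 756613 = 9·81796 + 20449; 81796 = 4·20449 + 0. Last nonzero remainder: 20449.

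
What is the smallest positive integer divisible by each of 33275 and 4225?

5623475

33275 = 5² · 11³; 4225 = 5² · 13²
max exponents: 5² · 11³ · 13² = 5623475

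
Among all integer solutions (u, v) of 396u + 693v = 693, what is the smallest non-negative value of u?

gcd(396, 693) = 99 (Euclid: 693 = 1·396 + 297; 396 = 1·297 + 99; 297 = 3·99 + 0), and 99 | 693.
Extended Euclid: 396·(2) + 693·(-1) = 99. Scale by 7: u₀ = 14.
General solution u = u₀ + 7t; reducing mod 7 gives u = 0 (and v = 1).

0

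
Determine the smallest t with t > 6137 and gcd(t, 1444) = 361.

6859

Multiples of 361 above 6137: 361·18, 361·19, … . Need the cofactor coprime to 1444/361 = 4.
Checking s = 18, 19, … the first with gcd(s, 4) = 1 is s = 19, giving 6859.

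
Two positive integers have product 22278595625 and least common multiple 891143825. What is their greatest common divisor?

From gcd × lcm = pq: gcd = 22278595625 / 891143825 = 25.

25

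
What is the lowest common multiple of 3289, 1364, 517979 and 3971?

3289 = 11 · 13 · 23; 1364 = 2² · 11 · 31; 517979 = 7² · 11 · 31²; 3971 = 11 · 19²
lcm takes max exponent of each prime: 2² · 7² · 11 · 13 · 19² · 23 · 31² = 223640541124

223640541124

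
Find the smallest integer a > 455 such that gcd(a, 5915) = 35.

5915 = 35·169. Any a with gcd(a, 5915) = 35 is a multiple of 35, say 35s, with s coprime to 169.
Need s > 455/35, so s ≥ 14. First s ≥ 14 with gcd(s, 169) = 1 is s = 14. Thus a = 35·14 = 490.

490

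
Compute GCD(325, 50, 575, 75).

25

gcd(325, 50): 325 = 6·50 + 25; 50 = 2·25 + 0 → 25
gcd(25, 575): 575 = 23·25 + 0 → 25
gcd(25, 75): 75 = 3·25 + 0 → 25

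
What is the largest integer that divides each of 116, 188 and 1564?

116 = 2² · 29; 188 = 2² · 47; 1564 = 2² · 17 · 23
gcd takes min exponent of each prime: 2² = 4

4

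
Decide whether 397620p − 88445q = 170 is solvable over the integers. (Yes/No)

gcd(397620, 88445): 397620 = 4·88445 + 43840; 88445 = 2·43840 + 765; 43840 = 57·765 + 235; 765 = 3·235 + 60; 235 = 3·60 + 55; 60 = 1·55 + 5; 55 = 11·5 + 0 → 5
5 divides 170, so a solution exists.

Yes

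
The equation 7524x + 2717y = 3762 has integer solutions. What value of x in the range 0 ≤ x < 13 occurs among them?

gcd(7524, 2717) = 209 (Euclid: 7524 = 2·2717 + 2090; 2717 = 1·2090 + 627; 2090 = 3·627 + 209; 627 = 3·209 + 0), and 209 | 3762.
Extended Euclid: 7524·(4) + 2717·(-11) = 209. Scale by 18: x₀ = 72.
General solution x = x₀ + 13t; reducing mod 13 gives x = 7 (and y = -18).

7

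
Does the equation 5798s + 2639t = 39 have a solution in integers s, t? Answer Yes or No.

Yes

By Bézout, 5798s + 2639t = 39 has integer solutions iff gcd(5798, 2639) | 39.
Euclid: 5798 = 2·2639 + 520; 2639 = 5·520 + 39; 520 = 13·39 + 13; 39 = 3·13 + 0. gcd = 13; 39 mod 13 = 0. Yes.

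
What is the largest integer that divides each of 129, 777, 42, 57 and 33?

129 = 3 · 43; 777 = 3 · 7 · 37; 42 = 2 · 3 · 7; 57 = 3 · 19; 33 = 3 · 11
gcd takes min exponent of each prime: 3 = 3

3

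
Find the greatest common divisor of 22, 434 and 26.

2

gcd(22, 434): 434 = 19·22 + 16; 22 = 1·16 + 6; 16 = 2·6 + 4; 6 = 1·4 + 2; 4 = 2·2 + 0 → 2
gcd(2, 26): 26 = 13·2 + 0 → 2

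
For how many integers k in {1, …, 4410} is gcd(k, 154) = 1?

154 = 2·7·11. Inclusion–exclusion on these primes:
4410 − ⌊4410/2⌋ − ⌊4410/7⌋ − ⌊4410/11⌋ + ⌊4410/14⌋ + ⌊4410/22⌋ + ⌊4410/77⌋ − ⌊4410/154⌋ = 1719

1719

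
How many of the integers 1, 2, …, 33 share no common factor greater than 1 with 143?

28

143 = 11·13. Inclusion–exclusion on these primes:
33 − ⌊33/11⌋ − ⌊33/13⌋ + ⌊33/143⌋ = 28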